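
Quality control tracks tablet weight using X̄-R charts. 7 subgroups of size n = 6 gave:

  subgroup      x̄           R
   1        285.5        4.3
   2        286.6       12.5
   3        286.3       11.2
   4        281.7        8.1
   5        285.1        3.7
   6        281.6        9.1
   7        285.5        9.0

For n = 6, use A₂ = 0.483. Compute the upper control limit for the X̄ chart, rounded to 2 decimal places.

X̄̄ = (285.5 + 286.6 + 286.3 + 281.7 + 285.1 + 281.6 + 285.5) / 7 = 1992.3000 / 7 = 284.6143
R̄ = (4.3 + 12.5 + 11.2 + 8.1 + 3.7 + 9.1 + 9.0) / 7 = 57.9000 / 7 = 8.2714
UCL = X̄̄ + A₂·R̄ = 284.6143 + 0.483 × 8.2714 = 288.6094

288.61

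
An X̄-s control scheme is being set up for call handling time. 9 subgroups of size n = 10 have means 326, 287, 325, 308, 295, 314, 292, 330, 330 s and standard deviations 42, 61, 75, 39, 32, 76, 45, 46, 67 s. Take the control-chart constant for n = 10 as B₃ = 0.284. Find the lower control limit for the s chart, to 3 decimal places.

15.241

s̄ = (42 + 61 + 75 + 39 + 32 + 76 + 45 + 46 + 67) / 9 = 53.6667
LCL_s = B₃·s̄ = 0.284 × 53.6667 = 15.2413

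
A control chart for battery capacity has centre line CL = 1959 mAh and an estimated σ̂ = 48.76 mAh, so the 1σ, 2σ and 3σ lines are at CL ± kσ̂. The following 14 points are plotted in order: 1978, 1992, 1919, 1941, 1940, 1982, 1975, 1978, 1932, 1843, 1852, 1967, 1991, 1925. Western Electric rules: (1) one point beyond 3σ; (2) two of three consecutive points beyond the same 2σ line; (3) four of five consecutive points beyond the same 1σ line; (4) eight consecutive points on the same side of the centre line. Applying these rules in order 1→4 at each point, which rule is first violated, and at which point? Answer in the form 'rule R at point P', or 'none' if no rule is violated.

Zone of each point (C = within 1σ̂, B = 1σ̂–2σ̂, A = 2σ̂–3σ̂, * = beyond 3σ̂; sign = side of CL): 1:+C, 2:+C, 3:-C, 4:-C, 5:-C, 6:+C, 7:+C, 8:+C, 9:-C, 10:-A, 11:-A, 12:+C, 13:+C, 14:-C
Rule 2 (two of three consecutive points beyond the same 2σ limit) is satisfied at point 11.

rule 2 at point 11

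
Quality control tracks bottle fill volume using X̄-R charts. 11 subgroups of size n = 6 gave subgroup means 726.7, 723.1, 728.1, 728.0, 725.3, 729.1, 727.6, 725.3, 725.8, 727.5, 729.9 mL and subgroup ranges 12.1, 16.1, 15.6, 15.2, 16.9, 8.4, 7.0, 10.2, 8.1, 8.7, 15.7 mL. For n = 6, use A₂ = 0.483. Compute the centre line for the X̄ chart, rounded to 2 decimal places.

X̄̄ = (726.7 + 723.1 + 728.1 + 728.0 + 725.3 + 729.1 + 727.6 + 725.3 + 725.8 + 727.5 + 729.9) / 11 = 7996.4000 / 11 = 726.9455
CL = X̄̄ = 726.9455

726.95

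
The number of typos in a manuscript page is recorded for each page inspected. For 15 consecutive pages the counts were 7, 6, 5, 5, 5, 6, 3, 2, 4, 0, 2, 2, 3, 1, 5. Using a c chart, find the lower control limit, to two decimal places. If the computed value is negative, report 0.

0.00

c̄ = (7 + 6 + 5 + 5 + 5 + 6 + 3 + 2 + 4 + 0 + 2 + 2 + 3 + 1 + 5) / 15 = 56 / 15 = 3.7333
LCL = c̄ − 3√c̄ = 3.7333 − 3 × 1.9322 = -2.0632 → 0 (cannot be negative)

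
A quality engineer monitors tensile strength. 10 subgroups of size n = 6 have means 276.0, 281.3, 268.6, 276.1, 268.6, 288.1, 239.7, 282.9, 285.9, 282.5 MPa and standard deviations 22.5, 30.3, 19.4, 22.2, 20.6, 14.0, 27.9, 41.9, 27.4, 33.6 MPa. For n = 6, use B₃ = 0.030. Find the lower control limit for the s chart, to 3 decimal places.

0.779

s̄ = (22.5 + 30.3 + 19.4 + 22.2 + 20.6 + 14.0 + 27.9 + 41.9 + 27.4 + 33.6) / 10 = 25.9800
LCL_s = B₃·s̄ = 0.030 × 25.9800 = 0.7794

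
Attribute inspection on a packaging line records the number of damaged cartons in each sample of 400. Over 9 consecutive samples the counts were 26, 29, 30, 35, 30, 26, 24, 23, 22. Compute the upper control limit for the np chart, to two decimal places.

p̄ = Σdᵢ / (k·n) = 245 / (9 × 400) = 0.06806
UCL = np̄ + 3·√(np̄(1−p̄)) = 27.2222 + 3 × √(27.2222×0.93194) = 27.2222 + 3 × 5.0368 = 42.3327

42.33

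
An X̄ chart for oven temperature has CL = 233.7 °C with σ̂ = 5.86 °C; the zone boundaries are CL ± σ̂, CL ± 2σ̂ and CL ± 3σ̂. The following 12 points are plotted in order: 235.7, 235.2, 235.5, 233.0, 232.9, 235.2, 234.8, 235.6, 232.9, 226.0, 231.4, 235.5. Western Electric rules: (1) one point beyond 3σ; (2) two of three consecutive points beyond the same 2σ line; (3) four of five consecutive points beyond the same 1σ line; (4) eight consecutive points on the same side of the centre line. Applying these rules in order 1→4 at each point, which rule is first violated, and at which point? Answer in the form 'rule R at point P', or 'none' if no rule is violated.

none

Zone of each point (C = within 1σ̂, B = 1σ̂–2σ̂, A = 2σ̂–3σ̂, * = beyond 3σ̂; sign = side of CL): 1:+C, 2:+C, 3:+C, 4:-C, 5:-C, 6:+C, 7:+C, 8:+C, 9:-C, 10:-B, 11:-C, 12:+C
No rule fires across all 12 points.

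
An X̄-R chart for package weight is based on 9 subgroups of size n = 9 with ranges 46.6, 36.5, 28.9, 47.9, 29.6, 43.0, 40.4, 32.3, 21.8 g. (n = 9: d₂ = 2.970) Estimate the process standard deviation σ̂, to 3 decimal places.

12.233

R̄ = (46.6 + 36.5 + 28.9 + 47.9 + 29.6 + 43.0 + 40.4 + 32.3 + 21.8) / 9 = 36.3333
σ̂ = R̄ / d₂ = 36.3333 / 2.970 = 12.2334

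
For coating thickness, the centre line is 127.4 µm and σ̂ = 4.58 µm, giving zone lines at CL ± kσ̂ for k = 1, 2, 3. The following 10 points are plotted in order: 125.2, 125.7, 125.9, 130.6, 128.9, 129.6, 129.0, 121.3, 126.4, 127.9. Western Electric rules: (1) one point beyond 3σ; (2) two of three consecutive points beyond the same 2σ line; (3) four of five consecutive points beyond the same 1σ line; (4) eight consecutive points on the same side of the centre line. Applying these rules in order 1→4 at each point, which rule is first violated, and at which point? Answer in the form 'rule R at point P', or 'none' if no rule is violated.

Zone of each point (C = within 1σ̂, B = 1σ̂–2σ̂, A = 2σ̂–3σ̂, * = beyond 3σ̂; sign = side of CL): 1:-C, 2:-C, 3:-C, 4:+C, 5:+C, 6:+C, 7:+C, 8:-B, 9:-C, 10:+C
No rule fires across all 10 points.

none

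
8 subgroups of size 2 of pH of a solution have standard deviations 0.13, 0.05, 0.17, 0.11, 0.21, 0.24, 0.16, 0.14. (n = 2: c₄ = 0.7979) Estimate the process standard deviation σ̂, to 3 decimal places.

0.190

s̄ = (0.13 + 0.05 + 0.17 + 0.11 + 0.21 + 0.24 + 0.16 + 0.14) / 8 = 0.1512
σ̂ = s̄ / c₄ = 0.1512 / 0.7979 = 0.1896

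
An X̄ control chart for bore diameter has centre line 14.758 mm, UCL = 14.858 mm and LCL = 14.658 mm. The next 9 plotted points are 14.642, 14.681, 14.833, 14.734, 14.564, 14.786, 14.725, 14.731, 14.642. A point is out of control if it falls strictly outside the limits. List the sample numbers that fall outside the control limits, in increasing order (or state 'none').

1, 5, 9

Compare each point to [14.658, 14.858]: sample 1 = 14.642 < LCL; sample 5 = 14.564 < LCL; sample 9 = 14.642 < LCL.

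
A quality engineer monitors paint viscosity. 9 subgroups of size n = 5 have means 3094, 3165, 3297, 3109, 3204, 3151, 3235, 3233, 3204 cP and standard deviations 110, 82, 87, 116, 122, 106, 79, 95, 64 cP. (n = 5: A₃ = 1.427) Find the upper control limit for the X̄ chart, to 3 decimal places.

3324.516

X̄̄ = (3094 + 3165 + 3297 + 3109 + 3204 + 3151 + 3235 + 3233 + 3204) / 9 = 3188.0000
s̄ = (110 + 82 + 87 + 116 + 122 + 106 + 79 + 95 + 64) / 9 = 95.6667
UCL = X̄̄ + A₃·s̄ = 3188.0000 + 1.427 × 95.6667 = 3324.5163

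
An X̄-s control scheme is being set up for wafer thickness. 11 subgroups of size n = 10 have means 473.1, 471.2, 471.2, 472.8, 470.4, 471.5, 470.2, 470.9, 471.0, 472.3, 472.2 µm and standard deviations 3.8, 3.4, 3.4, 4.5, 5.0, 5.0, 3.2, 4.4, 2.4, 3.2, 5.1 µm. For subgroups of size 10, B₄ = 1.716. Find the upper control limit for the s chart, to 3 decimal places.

6.770

s̄ = (3.8 + 3.4 + 3.4 + 4.5 + 5.0 + 5.0 + 3.2 + 4.4 + 2.4 + 3.2 + 5.1) / 11 = 3.9455
UCL_s = B₄·s̄ = 1.716 × 3.9455 = 6.7704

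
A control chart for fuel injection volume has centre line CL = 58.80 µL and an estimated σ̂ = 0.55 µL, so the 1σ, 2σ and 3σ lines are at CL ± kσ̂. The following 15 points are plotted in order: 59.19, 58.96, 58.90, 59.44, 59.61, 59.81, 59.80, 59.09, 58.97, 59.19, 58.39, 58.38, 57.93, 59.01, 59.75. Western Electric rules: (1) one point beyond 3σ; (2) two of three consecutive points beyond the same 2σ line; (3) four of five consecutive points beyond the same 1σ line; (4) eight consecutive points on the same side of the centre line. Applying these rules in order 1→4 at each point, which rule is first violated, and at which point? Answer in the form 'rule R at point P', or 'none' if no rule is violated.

rule 3 at point 7

Zone of each point (C = within 1σ̂, B = 1σ̂–2σ̂, A = 2σ̂–3σ̂, * = beyond 3σ̂; sign = side of CL): 1:+C, 2:+C, 3:+C, 4:+B, 5:+B, 6:+B, 7:+B, 8:+C, 9:+C, 10:+C, 11:-C, 12:-C, 13:-B, 14:+C, 15:+B
Rule 3 (four of five consecutive points beyond the same 1σ limit) is satisfied at point 7.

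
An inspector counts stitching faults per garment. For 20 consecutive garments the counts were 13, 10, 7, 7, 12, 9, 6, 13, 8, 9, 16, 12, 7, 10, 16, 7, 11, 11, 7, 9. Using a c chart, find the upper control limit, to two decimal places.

c̄ = (13 + 10 + 7 + 7 + 12 + 9 + 6 + 13 + 8 + 9 + 16 + 12 + 7 + 10 + 16 + 7 + 11 + 11 + 7 + 9) / 20 = 200 / 20 = 10.0000
UCL = c̄ + 3√c̄ = 10.0000 + 3 × √10.0000 = 10.0000 + 3 × 3.1623 = 19.4868

19.49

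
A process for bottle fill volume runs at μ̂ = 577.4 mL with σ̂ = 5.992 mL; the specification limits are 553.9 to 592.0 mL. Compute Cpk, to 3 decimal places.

0.812

Cpu = (USL − μ̂) / (3σ̂) = (592.0 − 577.4) / (3 × 5.992) = 0.8122; Cpl = (μ̂ − LSL) / (3σ̂) = (577.4 − 553.9) / (3 × 5.992) = 1.3073; Cpk = min(Cpu, Cpl) = 0.8122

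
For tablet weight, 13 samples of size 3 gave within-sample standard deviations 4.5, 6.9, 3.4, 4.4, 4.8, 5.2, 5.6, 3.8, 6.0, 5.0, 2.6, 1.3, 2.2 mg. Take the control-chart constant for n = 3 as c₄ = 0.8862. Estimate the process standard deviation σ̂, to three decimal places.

s̄ = (4.5 + 6.9 + 3.4 + 4.4 + 4.8 + 5.2 + 5.6 + 3.8 + 6.0 + 5.0 + 2.6 + 1.3 + 2.2) / 13 = 4.2846
σ̂ = s̄ / c₄ = 4.2846 / 0.8862 = 4.8348

4.835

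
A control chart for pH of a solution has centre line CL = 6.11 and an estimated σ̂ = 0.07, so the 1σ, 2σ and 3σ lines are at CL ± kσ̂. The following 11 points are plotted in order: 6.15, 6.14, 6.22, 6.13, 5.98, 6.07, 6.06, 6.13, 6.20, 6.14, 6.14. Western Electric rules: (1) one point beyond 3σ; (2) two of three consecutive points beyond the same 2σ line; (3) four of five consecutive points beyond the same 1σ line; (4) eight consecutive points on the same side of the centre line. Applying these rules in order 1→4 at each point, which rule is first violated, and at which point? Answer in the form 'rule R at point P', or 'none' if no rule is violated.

Zone of each point (C = within 1σ̂, B = 1σ̂–2σ̂, A = 2σ̂–3σ̂, * = beyond 3σ̂; sign = side of CL): 1:+C, 2:+C, 3:+B, 4:+C, 5:-B, 6:-C, 7:-C, 8:+C, 9:+B, 10:+C, 11:+C
No rule fires across all 11 points.

none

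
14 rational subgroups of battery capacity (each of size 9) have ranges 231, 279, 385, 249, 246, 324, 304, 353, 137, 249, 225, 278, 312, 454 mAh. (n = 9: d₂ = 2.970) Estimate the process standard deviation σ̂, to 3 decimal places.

96.825

R̄ = (231 + 279 + 385 + 249 + 246 + 324 + 304 + 353 + 137 + 249 + 225 + 278 + 312 + 454) / 14 = 287.5714
σ̂ = R̄ / d₂ = 287.5714 / 2.970 = 96.8254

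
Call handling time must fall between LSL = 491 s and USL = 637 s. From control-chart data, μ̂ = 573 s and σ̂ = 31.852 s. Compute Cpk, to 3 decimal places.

Cpu = (USL − μ̂) / (3σ̂) = (637 − 573) / (3 × 31.852) = 0.6698; Cpl = (μ̂ − LSL) / (3σ̂) = (573 − 491) / (3 × 31.852) = 0.8581; Cpk = min(Cpu, Cpl) = 0.6698

0.670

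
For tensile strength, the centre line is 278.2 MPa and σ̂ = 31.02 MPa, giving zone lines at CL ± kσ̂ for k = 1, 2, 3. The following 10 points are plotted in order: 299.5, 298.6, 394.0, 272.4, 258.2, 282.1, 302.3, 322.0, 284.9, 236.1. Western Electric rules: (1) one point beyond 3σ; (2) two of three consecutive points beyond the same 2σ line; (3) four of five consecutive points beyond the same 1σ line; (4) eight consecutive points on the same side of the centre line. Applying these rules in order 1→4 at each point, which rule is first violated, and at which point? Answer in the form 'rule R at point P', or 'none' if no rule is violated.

Zone of each point (C = within 1σ̂, B = 1σ̂–2σ̂, A = 2σ̂–3σ̂, * = beyond 3σ̂; sign = side of CL): 1:+C, 2:+C, 3:+*, 4:-C, 5:-C, 6:+C, 7:+C, 8:+B, 9:+C, 10:-B
Rule 1 (one point beyond the 3σ limits) is satisfied at point 3.

rule 1 at point 3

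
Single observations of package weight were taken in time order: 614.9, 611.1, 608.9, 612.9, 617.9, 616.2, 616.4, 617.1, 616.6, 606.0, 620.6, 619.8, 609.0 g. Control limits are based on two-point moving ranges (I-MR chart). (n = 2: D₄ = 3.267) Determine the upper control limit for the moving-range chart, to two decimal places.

14.95

Moving ranges: 3.8, 2.2, 4.0, 5.0, 1.7, 0.2, 0.7, 0.5, 10.6, 14.6, 0.8, 10.8; M̄R̄ = 54.9000 / 12 = 4.5750
UCL_MR = D₄·M̄R̄ = 3.267 × 4.5750 = 14.9465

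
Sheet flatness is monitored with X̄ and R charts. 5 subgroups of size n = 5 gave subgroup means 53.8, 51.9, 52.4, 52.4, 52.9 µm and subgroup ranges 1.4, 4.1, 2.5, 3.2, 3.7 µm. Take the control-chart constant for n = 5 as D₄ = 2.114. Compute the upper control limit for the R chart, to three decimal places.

6.300

R̄ = (1.4 + 4.1 + 2.5 + 3.2 + 3.7) / 5 = 14.9000 / 5 = 2.9800
UCL_R = D₄·R̄ = 2.114 × 2.9800 = 6.2997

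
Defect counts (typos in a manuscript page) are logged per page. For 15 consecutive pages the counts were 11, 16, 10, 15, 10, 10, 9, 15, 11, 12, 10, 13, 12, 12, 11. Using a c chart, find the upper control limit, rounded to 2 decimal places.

22.11

c̄ = (11 + 16 + 10 + 15 + 10 + 10 + 9 + 15 + 11 + 12 + 10 + 13 + 12 + 12 + 11) / 15 = 177 / 15 = 11.8000
UCL = c̄ + 3√c̄ = 11.8000 + 3 × √11.8000 = 11.8000 + 3 × 3.4351 = 22.1053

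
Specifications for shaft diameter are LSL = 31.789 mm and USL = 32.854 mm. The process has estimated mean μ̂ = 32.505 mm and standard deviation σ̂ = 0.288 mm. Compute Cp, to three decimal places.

Cp = (USL − LSL) / (6σ̂) = (32.854 − 31.789) / (6 × 0.288) = 1.0650 / 1.7280 = 0.6163

0.616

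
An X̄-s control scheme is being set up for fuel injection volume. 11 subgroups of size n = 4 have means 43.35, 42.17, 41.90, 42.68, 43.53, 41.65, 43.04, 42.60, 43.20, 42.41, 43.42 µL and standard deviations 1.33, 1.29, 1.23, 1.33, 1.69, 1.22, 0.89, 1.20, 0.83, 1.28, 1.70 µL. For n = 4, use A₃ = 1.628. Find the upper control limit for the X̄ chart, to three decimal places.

44.793

X̄̄ = (43.35 + 42.17 + 41.90 + 42.68 + 43.53 + 41.65 + 43.04 + 42.60 + 43.20 + 42.41 + 43.42) / 11 = 42.7227
s̄ = (1.33 + 1.29 + 1.23 + 1.33 + 1.69 + 1.22 + 0.89 + 1.20 + 0.83 + 1.28 + 1.70) / 11 = 1.2718
UCL = X̄̄ + A₃·s̄ = 42.7227 + 1.628 × 1.2718 = 44.7932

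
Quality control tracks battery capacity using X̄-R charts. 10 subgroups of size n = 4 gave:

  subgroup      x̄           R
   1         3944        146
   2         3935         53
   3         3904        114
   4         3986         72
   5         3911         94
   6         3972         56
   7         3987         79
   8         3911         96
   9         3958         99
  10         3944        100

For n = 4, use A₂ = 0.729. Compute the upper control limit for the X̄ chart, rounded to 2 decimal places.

4011.47

X̄̄ = (3944 + 3935 + 3904 + 3986 + 3911 + 3972 + 3987 + 3911 + 3958 + 3944) / 10 = 39452.0000 / 10 = 3945.2000
R̄ = (146 + 53 + 114 + 72 + 94 + 56 + 79 + 96 + 99 + 100) / 10 = 909.0000 / 10 = 90.9000
UCL = X̄̄ + A₂·R̄ = 3945.2000 + 0.729 × 90.9000 = 4011.4661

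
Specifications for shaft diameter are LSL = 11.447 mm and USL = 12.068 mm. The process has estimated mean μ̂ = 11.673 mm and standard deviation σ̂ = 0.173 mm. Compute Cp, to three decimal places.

0.598

Cp = (USL − LSL) / (6σ̂) = (12.068 − 11.447) / (6 × 0.173) = 0.6210 / 1.0380 = 0.5983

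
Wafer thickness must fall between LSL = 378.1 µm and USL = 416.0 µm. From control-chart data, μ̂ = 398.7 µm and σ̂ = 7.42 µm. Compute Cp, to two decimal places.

0.85

Cp = (USL − LSL) / (6σ̂) = (416.0 − 378.1) / (6 × 7.42) = 37.9000 / 44.5200 = 0.8513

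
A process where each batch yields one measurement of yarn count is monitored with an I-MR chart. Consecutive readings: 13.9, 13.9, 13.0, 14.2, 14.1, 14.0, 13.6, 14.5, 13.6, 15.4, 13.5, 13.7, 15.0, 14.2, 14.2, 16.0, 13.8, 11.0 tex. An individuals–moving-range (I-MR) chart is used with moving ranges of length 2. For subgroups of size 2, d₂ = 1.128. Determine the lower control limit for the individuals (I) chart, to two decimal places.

X̄ = (13.9 + 13.9 + 13.0 + 14.2 + 14.1 + 14.0 + 13.6 + 14.5 + 13.6 + 15.4 + 13.5 + 13.7 + 15.0 + 14.2 + 14.2 + 16.0 + 13.8 + 11.0) / 18 = 13.9778
Moving ranges: 0.0, 0.9, 1.2, 0.1, 0.1, 0.4, 0.9, 0.9, 1.8, 1.9, 0.2, 1.3, 0.8, 0.0, 1.8, 2.2, 2.8; M̄R̄ = 17.3000 / 17 = 1.0176
LCL = X̄ − 3·M̄R̄/d₂ = 13.9778 − 3 × 1.0176 / 1.128 = 11.2713

11.27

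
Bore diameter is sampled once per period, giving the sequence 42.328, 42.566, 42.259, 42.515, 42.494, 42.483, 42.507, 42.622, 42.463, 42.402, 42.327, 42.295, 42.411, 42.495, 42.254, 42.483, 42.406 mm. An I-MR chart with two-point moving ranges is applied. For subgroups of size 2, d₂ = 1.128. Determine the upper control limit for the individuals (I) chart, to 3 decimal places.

X̄ = (42.328 + 42.566 + 42.259 + 42.515 + 42.494 + 42.483 + 42.507 + 42.622 + 42.463 + 42.402 + 42.327 + 42.295 + 42.411 + 42.495 + 42.254 + 42.483 + 42.406) / 17 = 42.4300
Moving ranges: 0.238, 0.307, 0.256, 0.021, 0.011, 0.024, 0.115, 0.159, 0.061, 0.075, 0.032, 0.116, 0.084, 0.241, 0.229, 0.077; M̄R̄ = 2.0460 / 16 = 0.1279
UCL = X̄ + 3·M̄R̄/d₂ = 42.4300 + 3 × 0.1279 / 1.128 = 42.7701

42.770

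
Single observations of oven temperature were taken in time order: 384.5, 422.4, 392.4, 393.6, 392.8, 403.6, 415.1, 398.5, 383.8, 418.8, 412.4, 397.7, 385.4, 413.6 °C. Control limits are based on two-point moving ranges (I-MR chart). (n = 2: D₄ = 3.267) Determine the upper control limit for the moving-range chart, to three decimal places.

Moving ranges: 37.9, 30.0, 1.2, 0.8, 10.8, 11.5, 16.6, 14.7, 35.0, 6.4, 14.7, 12.3, 28.2; M̄R̄ = 220.1000 / 13 = 16.9308
UCL_MR = D₄·M̄R̄ = 3.267 × 16.9308 = 55.3128

55.313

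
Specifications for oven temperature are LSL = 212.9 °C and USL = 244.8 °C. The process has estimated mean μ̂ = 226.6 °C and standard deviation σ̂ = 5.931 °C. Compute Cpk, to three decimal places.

0.770

Cpu = (USL − μ̂) / (3σ̂) = (244.8 − 226.6) / (3 × 5.931) = 1.0229; Cpl = (μ̂ − LSL) / (3σ̂) = (226.6 − 212.9) / (3 × 5.931) = 0.7700; Cpk = min(Cpu, Cpl) = 0.7700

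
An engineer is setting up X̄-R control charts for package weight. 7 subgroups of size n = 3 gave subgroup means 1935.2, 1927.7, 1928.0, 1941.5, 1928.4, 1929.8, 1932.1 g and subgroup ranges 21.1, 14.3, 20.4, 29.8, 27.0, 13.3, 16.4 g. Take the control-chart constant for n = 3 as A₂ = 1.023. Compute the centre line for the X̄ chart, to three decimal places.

1931.814

X̄̄ = (1935.2 + 1927.7 + 1928.0 + 1941.5 + 1928.4 + 1929.8 + 1932.1) / 7 = 13522.7000 / 7 = 1931.8143
CL = X̄̄ = 1931.8143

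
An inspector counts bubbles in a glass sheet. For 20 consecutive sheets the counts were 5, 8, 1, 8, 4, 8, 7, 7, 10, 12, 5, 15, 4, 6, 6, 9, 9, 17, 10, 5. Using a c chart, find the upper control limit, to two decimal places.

16.18

c̄ = (5 + 8 + 1 + 8 + 4 + 8 + 7 + 7 + 10 + 12 + 5 + 15 + 4 + 6 + 6 + 9 + 9 + 17 + 10 + 5) / 20 = 156 / 20 = 7.8000
UCL = c̄ + 3√c̄ = 7.8000 + 3 × √7.8000 = 7.8000 + 3 × 2.7928 = 16.1785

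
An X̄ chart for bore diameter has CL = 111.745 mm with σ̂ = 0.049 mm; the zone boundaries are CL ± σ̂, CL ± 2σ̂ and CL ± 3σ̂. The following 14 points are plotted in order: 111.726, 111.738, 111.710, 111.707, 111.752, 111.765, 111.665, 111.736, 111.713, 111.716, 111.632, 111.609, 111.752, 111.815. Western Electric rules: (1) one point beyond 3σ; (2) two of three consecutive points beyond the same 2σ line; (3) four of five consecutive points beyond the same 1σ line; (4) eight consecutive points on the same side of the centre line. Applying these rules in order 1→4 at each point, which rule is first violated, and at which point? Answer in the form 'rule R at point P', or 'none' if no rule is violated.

Zone of each point (C = within 1σ̂, B = 1σ̂–2σ̂, A = 2σ̂–3σ̂, * = beyond 3σ̂; sign = side of CL): 1:-C, 2:-C, 3:-C, 4:-C, 5:+C, 6:+C, 7:-B, 8:-C, 9:-C, 10:-C, 11:-A, 12:-A, 13:+C, 14:+B
Rule 2 (two of three consecutive points beyond the same 2σ limit) is satisfied at point 12.

rule 2 at point 12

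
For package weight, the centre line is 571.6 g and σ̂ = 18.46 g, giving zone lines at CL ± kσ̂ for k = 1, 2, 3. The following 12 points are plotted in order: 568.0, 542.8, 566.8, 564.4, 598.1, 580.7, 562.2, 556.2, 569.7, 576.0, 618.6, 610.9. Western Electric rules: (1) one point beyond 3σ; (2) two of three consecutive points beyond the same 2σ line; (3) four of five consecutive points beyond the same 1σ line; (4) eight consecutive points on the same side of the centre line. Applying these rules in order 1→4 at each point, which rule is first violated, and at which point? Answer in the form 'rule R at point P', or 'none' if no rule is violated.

rule 2 at point 12

Zone of each point (C = within 1σ̂, B = 1σ̂–2σ̂, A = 2σ̂–3σ̂, * = beyond 3σ̂; sign = side of CL): 1:-C, 2:-B, 3:-C, 4:-C, 5:+B, 6:+C, 7:-C, 8:-C, 9:-C, 10:+C, 11:+A, 12:+A
Rule 2 (two of three consecutive points beyond the same 2σ limit) is satisfied at point 12.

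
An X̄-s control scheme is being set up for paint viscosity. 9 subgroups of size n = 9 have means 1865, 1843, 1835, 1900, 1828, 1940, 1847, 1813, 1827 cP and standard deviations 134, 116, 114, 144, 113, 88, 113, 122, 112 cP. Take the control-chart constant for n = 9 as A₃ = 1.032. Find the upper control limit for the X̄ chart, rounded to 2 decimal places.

X̄̄ = (1865 + 1843 + 1835 + 1900 + 1828 + 1940 + 1847 + 1813 + 1827) / 9 = 1855.3333
s̄ = (134 + 116 + 114 + 144 + 113 + 88 + 113 + 122 + 112) / 9 = 117.3333
UCL = X̄̄ + A₃·s̄ = 1855.3333 + 1.032 × 117.3333 = 1976.4213

1976.42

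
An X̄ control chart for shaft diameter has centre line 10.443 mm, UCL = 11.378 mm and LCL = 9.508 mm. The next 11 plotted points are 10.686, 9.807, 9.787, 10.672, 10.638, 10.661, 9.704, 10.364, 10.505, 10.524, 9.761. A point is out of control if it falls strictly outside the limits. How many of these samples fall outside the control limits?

0

All 11 points lie within [9.508, 11.378].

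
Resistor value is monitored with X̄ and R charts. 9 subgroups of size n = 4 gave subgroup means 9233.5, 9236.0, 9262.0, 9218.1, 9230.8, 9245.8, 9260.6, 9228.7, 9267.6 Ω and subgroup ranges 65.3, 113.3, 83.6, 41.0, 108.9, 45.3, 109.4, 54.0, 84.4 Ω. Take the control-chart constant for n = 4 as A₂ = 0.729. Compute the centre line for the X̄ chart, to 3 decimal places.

X̄̄ = (9233.5 + 9236.0 + 9262.0 + 9218.1 + 9230.8 + 9245.8 + 9260.6 + 9228.7 + 9267.6) / 9 = 83183.1000 / 9 = 9242.5667
CL = X̄̄ = 9242.5667

9242.567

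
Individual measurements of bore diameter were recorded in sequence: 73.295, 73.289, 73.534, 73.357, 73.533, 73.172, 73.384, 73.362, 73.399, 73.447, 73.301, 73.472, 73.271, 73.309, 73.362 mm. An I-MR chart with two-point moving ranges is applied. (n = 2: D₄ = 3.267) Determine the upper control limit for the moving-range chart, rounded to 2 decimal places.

0.44

Moving ranges: 0.006, 0.245, 0.177, 0.176, 0.361, 0.212, 0.022, 0.037, 0.048, 0.146, 0.171, 0.201, 0.038, 0.053; M̄R̄ = 1.8930 / 14 = 0.1352
UCL_MR = D₄·M̄R̄ = 3.267 × 0.1352 = 0.4417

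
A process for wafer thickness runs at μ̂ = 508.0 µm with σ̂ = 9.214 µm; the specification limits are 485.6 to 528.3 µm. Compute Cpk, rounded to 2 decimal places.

Cpu = (USL − μ̂) / (3σ̂) = (528.3 − 508.0) / (3 × 9.214) = 0.7344; Cpl = (μ̂ − LSL) / (3σ̂) = (508.0 − 485.6) / (3 × 9.214) = 0.8104; Cpk = min(Cpu, Cpl) = 0.7344

0.73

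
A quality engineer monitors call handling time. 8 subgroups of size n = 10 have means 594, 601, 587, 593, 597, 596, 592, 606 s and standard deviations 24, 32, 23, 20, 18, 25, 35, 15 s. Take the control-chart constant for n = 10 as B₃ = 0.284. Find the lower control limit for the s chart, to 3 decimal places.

6.816

s̄ = (24 + 32 + 23 + 20 + 18 + 25 + 35 + 15) / 8 = 24.0000
LCL_s = B₃·s̄ = 0.284 × 24.0000 = 6.8160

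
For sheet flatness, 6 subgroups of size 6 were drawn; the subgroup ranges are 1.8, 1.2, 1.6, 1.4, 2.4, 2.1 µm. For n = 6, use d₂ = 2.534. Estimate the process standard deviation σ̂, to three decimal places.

0.691

R̄ = (1.8 + 1.2 + 1.6 + 1.4 + 2.4 + 2.1) / 6 = 1.7500
σ̂ = R̄ / d₂ = 1.7500 / 2.534 = 0.6906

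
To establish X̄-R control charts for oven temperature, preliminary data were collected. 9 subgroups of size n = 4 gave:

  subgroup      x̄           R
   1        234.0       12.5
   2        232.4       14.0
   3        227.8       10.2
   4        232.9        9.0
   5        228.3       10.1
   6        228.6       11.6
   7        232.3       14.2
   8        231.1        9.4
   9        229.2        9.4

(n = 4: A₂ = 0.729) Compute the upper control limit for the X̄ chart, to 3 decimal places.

238.866

X̄̄ = (234.0 + 232.4 + 227.8 + 232.9 + 228.3 + 228.6 + 232.3 + 231.1 + 229.2) / 9 = 2076.6000 / 9 = 230.7333
R̄ = (12.5 + 14.0 + 10.2 + 9.0 + 10.1 + 11.6 + 14.2 + 9.4 + 9.4) / 9 = 100.4000 / 9 = 11.1556
UCL = X̄̄ + A₂·R̄ = 230.7333 + 0.729 × 11.1556 = 238.8657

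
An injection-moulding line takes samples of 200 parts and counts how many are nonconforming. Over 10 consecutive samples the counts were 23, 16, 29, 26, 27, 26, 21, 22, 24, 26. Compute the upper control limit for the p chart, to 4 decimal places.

p̄ = Σdᵢ / (k·n) = 240 / (10 × 200) = 0.12000
UCL = p̄ + 3·√(p̄(1−p̄)/n) = 0.12000 + 3 × √(0.12000×0.88000/200) = 0.12000 + 3 × 0.02298 = 0.18893

0.1889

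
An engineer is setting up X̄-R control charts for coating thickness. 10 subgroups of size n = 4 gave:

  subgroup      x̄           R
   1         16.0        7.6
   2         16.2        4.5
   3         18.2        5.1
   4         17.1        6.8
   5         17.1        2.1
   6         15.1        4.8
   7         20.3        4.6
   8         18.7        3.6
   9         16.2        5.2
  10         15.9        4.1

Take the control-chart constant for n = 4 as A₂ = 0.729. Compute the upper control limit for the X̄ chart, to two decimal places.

X̄̄ = (16.0 + 16.2 + 18.2 + 17.1 + 17.1 + 15.1 + 20.3 + 18.7 + 16.2 + 15.9) / 10 = 170.8000 / 10 = 17.0800
R̄ = (7.6 + 4.5 + 5.1 + 6.8 + 2.1 + 4.8 + 4.6 + 3.6 + 5.2 + 4.1) / 10 = 48.4000 / 10 = 4.8400
UCL = X̄̄ + A₂·R̄ = 17.0800 + 0.729 × 4.8400 = 20.6084

20.61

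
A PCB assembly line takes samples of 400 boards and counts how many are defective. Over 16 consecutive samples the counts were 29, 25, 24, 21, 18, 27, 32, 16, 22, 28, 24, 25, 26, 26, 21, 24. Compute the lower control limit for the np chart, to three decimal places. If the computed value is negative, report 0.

p̄ = Σdᵢ / (k·n) = 388 / (16 × 400) = 0.06062
LCL = np̄ − 3·√(np̄(1−p̄)) = 24.2500 − 3 × 4.7728 = 9.9315

9.932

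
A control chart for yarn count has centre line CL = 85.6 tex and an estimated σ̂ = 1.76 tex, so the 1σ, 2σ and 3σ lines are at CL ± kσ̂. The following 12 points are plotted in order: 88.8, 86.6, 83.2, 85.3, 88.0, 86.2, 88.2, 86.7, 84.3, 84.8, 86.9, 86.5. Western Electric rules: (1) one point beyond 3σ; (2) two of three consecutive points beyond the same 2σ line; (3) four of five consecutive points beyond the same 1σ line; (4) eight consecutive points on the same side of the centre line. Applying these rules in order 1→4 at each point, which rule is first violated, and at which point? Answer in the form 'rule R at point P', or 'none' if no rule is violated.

Zone of each point (C = within 1σ̂, B = 1σ̂–2σ̂, A = 2σ̂–3σ̂, * = beyond 3σ̂; sign = side of CL): 1:+B, 2:+C, 3:-B, 4:-C, 5:+B, 6:+C, 7:+B, 8:+C, 9:-C, 10:-C, 11:+C, 12:+C
No rule fires across all 12 points.

none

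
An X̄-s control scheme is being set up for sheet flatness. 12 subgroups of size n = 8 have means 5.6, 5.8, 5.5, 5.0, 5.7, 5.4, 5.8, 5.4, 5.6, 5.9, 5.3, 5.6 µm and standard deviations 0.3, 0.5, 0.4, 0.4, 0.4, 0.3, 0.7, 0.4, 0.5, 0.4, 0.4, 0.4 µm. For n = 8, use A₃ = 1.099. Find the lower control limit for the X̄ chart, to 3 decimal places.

5.083

X̄̄ = (5.6 + 5.8 + 5.5 + 5.0 + 5.7 + 5.4 + 5.8 + 5.4 + 5.6 + 5.9 + 5.3 + 5.6) / 12 = 5.5500
s̄ = (0.3 + 0.5 + 0.4 + 0.4 + 0.4 + 0.3 + 0.7 + 0.4 + 0.5 + 0.4 + 0.4 + 0.4) / 12 = 0.4250
LCL = X̄̄ − A₃·s̄ = 5.5500 − 1.099 × 0.4250 = 5.0829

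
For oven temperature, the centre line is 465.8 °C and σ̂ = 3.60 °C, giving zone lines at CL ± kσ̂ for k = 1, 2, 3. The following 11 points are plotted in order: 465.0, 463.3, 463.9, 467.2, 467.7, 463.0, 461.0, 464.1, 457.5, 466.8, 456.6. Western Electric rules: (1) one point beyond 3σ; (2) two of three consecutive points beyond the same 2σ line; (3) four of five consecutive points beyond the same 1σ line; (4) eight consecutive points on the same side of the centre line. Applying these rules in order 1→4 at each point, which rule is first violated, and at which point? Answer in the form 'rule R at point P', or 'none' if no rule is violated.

rule 2 at point 11

Zone of each point (C = within 1σ̂, B = 1σ̂–2σ̂, A = 2σ̂–3σ̂, * = beyond 3σ̂; sign = side of CL): 1:-C, 2:-C, 3:-C, 4:+C, 5:+C, 6:-C, 7:-B, 8:-C, 9:-A, 10:+C, 11:-A
Rule 2 (two of three consecutive points beyond the same 2σ limit) is satisfied at point 11.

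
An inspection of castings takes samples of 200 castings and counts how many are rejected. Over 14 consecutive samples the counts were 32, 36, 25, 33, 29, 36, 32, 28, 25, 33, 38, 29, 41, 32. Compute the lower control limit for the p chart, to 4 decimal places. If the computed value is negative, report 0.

0.0825

p̄ = Σdᵢ / (k·n) = 449 / (14 × 200) = 0.16036
LCL = p̄ − 3·√(p̄(1−p̄)/n) = 0.16036 − 3 × 0.02595 = 0.08252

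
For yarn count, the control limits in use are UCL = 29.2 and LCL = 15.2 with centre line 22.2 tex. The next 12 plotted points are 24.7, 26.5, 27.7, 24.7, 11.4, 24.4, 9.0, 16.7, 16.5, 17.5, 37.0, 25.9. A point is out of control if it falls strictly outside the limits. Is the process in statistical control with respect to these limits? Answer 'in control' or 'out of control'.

Compare each point to [15.2, 29.2]: sample 5 = 11.4 < LCL; sample 7 = 9.0 < LCL; sample 11 = 37.0 > UCL.

out of control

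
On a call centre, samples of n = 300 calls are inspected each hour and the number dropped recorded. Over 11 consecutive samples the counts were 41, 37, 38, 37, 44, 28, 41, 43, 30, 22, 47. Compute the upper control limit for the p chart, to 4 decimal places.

0.1806

p̄ = Σdᵢ / (k·n) = 408 / (11 × 300) = 0.12364
UCL = p̄ + 3·√(p̄(1−p̄)/n) = 0.12364 + 3 × √(0.12364×0.87636/300) = 0.12364 + 3 × 0.01900 = 0.18065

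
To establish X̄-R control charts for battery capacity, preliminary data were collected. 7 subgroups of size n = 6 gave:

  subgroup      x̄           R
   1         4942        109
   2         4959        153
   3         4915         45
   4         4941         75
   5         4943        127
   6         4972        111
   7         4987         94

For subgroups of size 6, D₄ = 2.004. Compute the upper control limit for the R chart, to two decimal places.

R̄ = (109 + 153 + 45 + 75 + 127 + 111 + 94) / 7 = 714.0000 / 7 = 102.0000
UCL_R = D₄·R̄ = 2.004 × 102.0000 = 204.4080

204.41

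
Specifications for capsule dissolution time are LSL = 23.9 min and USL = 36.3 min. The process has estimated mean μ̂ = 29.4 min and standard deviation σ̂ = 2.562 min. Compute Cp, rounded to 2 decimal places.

Cp = (USL − LSL) / (6σ̂) = (36.3 − 23.9) / (6 × 2.562) = 12.4000 / 15.3720 = 0.8067

0.81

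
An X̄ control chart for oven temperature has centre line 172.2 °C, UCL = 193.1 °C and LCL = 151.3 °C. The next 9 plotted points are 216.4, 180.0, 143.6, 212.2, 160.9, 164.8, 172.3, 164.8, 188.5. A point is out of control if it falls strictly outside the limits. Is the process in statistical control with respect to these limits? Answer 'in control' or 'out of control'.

out of control

Compare each point to [151.3, 193.1]: sample 1 = 216.4 > UCL; sample 3 = 143.6 < LCL; sample 4 = 212.2 > UCL.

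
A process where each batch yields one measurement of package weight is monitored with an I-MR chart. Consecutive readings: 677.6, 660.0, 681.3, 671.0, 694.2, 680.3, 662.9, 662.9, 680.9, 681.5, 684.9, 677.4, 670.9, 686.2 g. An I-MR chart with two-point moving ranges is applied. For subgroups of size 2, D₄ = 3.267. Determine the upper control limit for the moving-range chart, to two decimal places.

38.95

Moving ranges: 17.6, 21.3, 10.3, 23.2, 13.9, 17.4, 0.0, 18.0, 0.6, 3.4, 7.5, 6.5, 15.3; M̄R̄ = 155.0000 / 13 = 11.9231
UCL_MR = D₄·M̄R̄ = 3.267 × 11.9231 = 38.9527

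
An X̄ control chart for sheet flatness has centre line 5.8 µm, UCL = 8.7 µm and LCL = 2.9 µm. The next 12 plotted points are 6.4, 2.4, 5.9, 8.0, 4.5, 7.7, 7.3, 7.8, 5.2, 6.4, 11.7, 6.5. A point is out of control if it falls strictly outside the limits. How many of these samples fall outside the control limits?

2

Compare each point to [2.9, 8.7]: sample 2 = 2.4 < LCL; sample 11 = 11.7 > UCL.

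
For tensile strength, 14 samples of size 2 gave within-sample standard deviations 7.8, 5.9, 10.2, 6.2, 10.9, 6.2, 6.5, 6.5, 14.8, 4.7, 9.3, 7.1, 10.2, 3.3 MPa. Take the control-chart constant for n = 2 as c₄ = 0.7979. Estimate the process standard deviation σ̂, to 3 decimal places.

9.811

s̄ = (7.8 + 5.9 + 10.2 + 6.2 + 10.9 + 6.2 + 6.5 + 6.5 + 14.8 + 4.7 + 9.3 + 7.1 + 10.2 + 3.3) / 14 = 7.8286
σ̂ = s̄ / c₄ = 7.8286 / 0.7979 = 9.8115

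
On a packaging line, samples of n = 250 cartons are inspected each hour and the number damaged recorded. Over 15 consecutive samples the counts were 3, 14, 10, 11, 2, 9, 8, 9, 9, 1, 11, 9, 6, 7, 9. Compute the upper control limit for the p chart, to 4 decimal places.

0.0646

p̄ = Σdᵢ / (k·n) = 118 / (15 × 250) = 0.03147
UCL = p̄ + 3·√(p̄(1−p̄)/n) = 0.03147 + 3 × √(0.03147×0.96853/250) = 0.03147 + 3 × 0.01104 = 0.06459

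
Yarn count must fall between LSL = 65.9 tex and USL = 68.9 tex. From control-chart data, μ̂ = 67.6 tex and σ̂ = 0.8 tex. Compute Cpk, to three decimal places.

Cpu = (USL − μ̂) / (3σ̂) = (68.9 − 67.6) / (3 × 0.8) = 0.5417; Cpl = (μ̂ − LSL) / (3σ̂) = (67.6 − 65.9) / (3 × 0.8) = 0.7083; Cpk = min(Cpu, Cpl) = 0.5417

0.542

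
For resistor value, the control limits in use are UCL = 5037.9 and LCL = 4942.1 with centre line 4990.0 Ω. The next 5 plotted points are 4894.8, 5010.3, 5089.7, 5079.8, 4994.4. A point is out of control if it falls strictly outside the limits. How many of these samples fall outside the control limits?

3

Compare each point to [4942.1, 5037.9]: sample 1 = 4894.8 < LCL; sample 3 = 5089.7 > UCL; sample 4 = 5079.8 > UCL.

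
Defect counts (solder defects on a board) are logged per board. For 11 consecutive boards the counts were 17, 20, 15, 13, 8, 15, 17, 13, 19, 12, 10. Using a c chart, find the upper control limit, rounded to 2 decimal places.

25.86

c̄ = (17 + 20 + 15 + 13 + 8 + 15 + 17 + 13 + 19 + 12 + 10) / 11 = 159 / 11 = 14.4545
UCL = c̄ + 3√c̄ = 14.4545 + 3 × √14.4545 = 14.4545 + 3 × 3.8019 = 25.8603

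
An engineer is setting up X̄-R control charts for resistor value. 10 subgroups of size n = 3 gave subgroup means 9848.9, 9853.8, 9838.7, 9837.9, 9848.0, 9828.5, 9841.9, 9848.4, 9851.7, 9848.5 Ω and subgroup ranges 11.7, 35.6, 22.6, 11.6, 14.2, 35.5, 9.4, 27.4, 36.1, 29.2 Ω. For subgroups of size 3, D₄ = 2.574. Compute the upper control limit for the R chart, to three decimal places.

60.051

R̄ = (11.7 + 35.6 + 22.6 + 11.6 + 14.2 + 35.5 + 9.4 + 27.4 + 36.1 + 29.2) / 10 = 233.3000 / 10 = 23.3300
UCL_R = D₄·R̄ = 2.574 × 23.3300 = 60.0514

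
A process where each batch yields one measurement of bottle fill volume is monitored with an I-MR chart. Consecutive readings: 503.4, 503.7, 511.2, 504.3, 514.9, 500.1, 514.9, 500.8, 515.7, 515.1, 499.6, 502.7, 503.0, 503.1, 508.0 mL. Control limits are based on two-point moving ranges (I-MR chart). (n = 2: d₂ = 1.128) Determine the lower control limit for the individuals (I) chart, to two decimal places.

X̄ = (503.4 + 503.7 + 511.2 + 504.3 + 514.9 + 500.1 + 514.9 + 500.8 + 515.7 + 515.1 + 499.6 + 502.7 + 503.0 + 503.1 + 508.0) / 15 = 506.7000
Moving ranges: 0.3, 7.5, 6.9, 10.6, 14.8, 14.8, 14.1, 14.9, 0.6, 15.5, 3.1, 0.3, 0.1, 4.9; M̄R̄ = 108.4000 / 14 = 7.7429
LCL = X̄ − 3·M̄R̄/d₂ = 506.7000 − 3 × 7.7429 / 1.128 = 486.1073

486.11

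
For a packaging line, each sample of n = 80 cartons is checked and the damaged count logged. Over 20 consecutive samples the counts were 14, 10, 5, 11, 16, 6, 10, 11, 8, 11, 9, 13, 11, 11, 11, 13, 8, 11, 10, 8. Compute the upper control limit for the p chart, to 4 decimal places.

p̄ = Σdᵢ / (k·n) = 207 / (20 × 80) = 0.12937
UCL = p̄ + 3·√(p̄(1−p̄)/n) = 0.12937 + 3 × √(0.12937×0.87062/80) = 0.12937 + 3 × 0.03752 = 0.24194

0.2419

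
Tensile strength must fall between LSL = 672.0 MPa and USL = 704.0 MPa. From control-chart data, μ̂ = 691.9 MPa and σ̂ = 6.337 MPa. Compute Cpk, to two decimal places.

Cpu = (USL − μ̂) / (3σ̂) = (704.0 − 691.9) / (3 × 6.337) = 0.6365; Cpl = (μ̂ − LSL) / (3σ̂) = (691.9 − 672.0) / (3 × 6.337) = 1.0468; Cpk = min(Cpu, Cpl) = 0.6365

0.64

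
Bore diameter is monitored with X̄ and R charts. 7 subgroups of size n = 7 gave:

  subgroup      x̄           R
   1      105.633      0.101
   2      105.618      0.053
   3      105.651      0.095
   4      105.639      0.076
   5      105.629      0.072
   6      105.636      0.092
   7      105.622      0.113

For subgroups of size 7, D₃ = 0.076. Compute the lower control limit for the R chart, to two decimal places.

R̄ = (0.101 + 0.053 + 0.095 + 0.076 + 0.072 + 0.092 + 0.113) / 7 = 0.6020 / 7 = 0.0860
LCL_R = D₃·R̄ = 0.076 × 0.0860 = 0.0065

0.01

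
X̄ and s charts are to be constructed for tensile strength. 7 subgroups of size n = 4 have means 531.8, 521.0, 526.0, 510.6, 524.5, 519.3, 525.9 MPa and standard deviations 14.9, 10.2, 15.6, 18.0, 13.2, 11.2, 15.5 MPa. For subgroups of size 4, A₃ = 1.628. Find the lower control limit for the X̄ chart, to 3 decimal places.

499.797

X̄̄ = (531.8 + 521.0 + 526.0 + 510.6 + 524.5 + 519.3 + 525.9) / 7 = 522.7286
s̄ = (14.9 + 10.2 + 15.6 + 18.0 + 13.2 + 11.2 + 15.5) / 7 = 14.0857
LCL = X̄̄ − A₃·s̄ = 522.7286 − 1.628 × 14.0857 = 499.7970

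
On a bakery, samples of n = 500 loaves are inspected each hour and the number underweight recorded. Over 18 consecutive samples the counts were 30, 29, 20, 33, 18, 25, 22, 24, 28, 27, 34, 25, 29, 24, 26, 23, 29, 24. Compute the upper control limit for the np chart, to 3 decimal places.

p̄ = Σdᵢ / (k·n) = 470 / (18 × 500) = 0.05222
UCL = np̄ + 3·√(np̄(1−p̄)) = 26.1111 + 3 × √(26.1111×0.94778) = 26.1111 + 3 × 4.9747 = 41.0352

41.035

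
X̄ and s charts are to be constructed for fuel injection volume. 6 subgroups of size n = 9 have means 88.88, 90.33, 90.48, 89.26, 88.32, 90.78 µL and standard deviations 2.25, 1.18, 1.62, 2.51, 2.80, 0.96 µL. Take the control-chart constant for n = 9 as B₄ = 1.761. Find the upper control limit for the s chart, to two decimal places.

3.32

s̄ = (2.25 + 1.18 + 1.62 + 2.51 + 2.80 + 0.96) / 6 = 1.8867
UCL_s = B₄·s̄ = 1.761 × 1.8867 = 3.3224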